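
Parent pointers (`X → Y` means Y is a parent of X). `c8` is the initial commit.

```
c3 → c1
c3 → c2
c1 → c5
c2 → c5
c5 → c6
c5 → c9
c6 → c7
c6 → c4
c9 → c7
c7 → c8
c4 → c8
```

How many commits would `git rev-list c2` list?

7

Walking parent pointers from c2: reachable set = {c2, c4, c5, c6, c7, c8, c9}.
That is 7 commits.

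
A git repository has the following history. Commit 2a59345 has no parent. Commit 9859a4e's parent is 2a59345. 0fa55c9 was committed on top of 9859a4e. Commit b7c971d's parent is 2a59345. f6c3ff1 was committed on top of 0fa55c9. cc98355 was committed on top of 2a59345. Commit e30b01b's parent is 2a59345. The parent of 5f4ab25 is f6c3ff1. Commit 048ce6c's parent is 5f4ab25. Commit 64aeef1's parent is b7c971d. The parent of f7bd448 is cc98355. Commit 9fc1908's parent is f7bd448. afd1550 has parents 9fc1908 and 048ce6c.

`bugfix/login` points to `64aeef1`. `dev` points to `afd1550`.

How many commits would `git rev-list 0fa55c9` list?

Walking parent pointers from 0fa55c9: reachable set = {0fa55c9, 2a59345, 9859a4e}.
That is 3 commits.

3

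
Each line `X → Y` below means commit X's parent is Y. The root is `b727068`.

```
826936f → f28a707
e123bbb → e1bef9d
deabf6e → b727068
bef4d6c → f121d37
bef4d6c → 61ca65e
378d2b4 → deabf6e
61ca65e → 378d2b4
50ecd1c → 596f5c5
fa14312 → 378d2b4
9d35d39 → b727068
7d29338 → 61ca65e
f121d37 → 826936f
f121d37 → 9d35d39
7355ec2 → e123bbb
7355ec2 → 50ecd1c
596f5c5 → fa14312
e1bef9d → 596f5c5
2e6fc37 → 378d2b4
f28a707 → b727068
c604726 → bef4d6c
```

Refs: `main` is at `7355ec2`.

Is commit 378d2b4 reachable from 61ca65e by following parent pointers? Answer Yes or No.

Ancestors of 61ca65e (commits reachable by following parents): {378d2b4, 61ca65e, b727068, deabf6e}.
378d2b4 is in that set, so it is an ancestor of 61ca65e.

Yes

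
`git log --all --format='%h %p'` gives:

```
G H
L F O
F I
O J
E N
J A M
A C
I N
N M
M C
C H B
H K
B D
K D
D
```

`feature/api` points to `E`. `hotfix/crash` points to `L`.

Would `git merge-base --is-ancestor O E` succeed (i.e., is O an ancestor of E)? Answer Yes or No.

No

Ancestors of E: {B, C, D, E, H, K, M, N}.
O is not in that set, so it is not an ancestor of E.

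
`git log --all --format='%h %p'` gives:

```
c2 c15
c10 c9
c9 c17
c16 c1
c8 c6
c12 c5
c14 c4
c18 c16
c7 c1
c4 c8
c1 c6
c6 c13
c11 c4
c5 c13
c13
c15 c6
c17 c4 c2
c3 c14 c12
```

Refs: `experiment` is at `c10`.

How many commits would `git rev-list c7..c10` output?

Reachable from c10: {c10, c13, c15, c17, c2, c4, c6, c8, c9}.
Reachable from c7: {c1, c13, c6, c7}.
In c10's history but not c7's: {c10, c15, c17, c2, c4, c8, c9} — 7 commits.

7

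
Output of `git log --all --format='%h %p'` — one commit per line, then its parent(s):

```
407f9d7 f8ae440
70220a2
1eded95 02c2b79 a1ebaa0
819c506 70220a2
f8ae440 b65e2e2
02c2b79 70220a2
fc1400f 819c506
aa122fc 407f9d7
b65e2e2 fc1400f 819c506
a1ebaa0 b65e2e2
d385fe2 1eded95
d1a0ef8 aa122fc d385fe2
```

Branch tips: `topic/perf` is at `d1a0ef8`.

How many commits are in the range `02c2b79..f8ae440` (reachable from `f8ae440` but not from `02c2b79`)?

Reachable from f8ae440: {70220a2, 819c506, b65e2e2, f8ae440, fc1400f}.
Reachable from 02c2b79: {02c2b79, 70220a2}.
In f8ae440's history but not 02c2b79's: {819c506, b65e2e2, f8ae440, fc1400f} — 4 commits.

4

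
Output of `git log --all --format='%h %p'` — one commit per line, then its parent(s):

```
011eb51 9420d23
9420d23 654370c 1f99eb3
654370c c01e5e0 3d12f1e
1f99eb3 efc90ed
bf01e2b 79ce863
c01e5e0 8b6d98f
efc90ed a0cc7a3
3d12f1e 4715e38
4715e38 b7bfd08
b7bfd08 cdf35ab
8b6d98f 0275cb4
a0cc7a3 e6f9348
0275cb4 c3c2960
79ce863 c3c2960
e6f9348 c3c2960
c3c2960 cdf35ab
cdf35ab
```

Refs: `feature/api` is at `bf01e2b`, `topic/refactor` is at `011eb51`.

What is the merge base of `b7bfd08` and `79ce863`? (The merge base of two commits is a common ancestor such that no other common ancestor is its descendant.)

Ancestors of b7bfd08: {b7bfd08, cdf35ab}.
Ancestors of 79ce863: {79ce863, c3c2960, cdf35ab}.
Common ancestors: {cdf35ab}.
The only common ancestor is cdf35ab, so it is the merge base.

cdf35ab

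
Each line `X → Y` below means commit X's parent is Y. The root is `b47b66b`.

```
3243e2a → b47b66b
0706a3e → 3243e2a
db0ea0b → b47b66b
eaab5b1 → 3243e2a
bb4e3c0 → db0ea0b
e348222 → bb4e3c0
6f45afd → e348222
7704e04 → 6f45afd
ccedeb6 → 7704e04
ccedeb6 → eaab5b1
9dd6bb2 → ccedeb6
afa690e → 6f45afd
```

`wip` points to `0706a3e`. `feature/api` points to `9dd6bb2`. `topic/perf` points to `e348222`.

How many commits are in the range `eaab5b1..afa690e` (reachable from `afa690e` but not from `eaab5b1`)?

5

Reachable from afa690e: {6f45afd, afa690e, b47b66b, bb4e3c0, db0ea0b, e348222}.
Reachable from eaab5b1: {3243e2a, b47b66b, eaab5b1}.
In afa690e's history but not eaab5b1's: {6f45afd, afa690e, bb4e3c0, db0ea0b, e348222} — 5 commits.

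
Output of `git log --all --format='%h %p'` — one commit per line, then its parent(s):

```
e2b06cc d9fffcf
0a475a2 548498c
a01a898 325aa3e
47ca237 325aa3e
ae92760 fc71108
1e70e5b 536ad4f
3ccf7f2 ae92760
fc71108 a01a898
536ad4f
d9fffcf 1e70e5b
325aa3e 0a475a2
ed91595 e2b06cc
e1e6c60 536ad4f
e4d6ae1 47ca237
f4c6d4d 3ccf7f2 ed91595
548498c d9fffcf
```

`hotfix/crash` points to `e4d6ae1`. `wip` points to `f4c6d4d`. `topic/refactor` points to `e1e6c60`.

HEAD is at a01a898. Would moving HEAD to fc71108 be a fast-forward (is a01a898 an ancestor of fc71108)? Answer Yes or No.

A fast-forward from a01a898 to fc71108 is possible iff a01a898 is an ancestor of fc71108.
Ancestors of fc71108: {0a475a2, 1e70e5b, 325aa3e, 536ad4f, 548498c, a01a898, d9fffcf, fc71108}.
a01a898 is among them, so fast-forward is possible.

Yes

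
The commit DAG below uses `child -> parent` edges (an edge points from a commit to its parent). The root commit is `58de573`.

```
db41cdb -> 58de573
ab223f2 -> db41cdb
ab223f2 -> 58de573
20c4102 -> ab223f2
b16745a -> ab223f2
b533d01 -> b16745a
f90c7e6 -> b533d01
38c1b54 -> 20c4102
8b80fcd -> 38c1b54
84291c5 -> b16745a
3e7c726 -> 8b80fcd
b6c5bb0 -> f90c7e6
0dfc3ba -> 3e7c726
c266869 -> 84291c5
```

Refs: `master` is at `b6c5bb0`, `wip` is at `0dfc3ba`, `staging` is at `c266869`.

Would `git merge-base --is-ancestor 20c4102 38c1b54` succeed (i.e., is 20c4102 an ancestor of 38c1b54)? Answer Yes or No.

Yes

Ancestors of 38c1b54 (commits reachable by following parents): {20c4102, 38c1b54, 58de573, ab223f2, db41cdb}.
20c4102 is in that set, so it is an ancestor of 38c1b54.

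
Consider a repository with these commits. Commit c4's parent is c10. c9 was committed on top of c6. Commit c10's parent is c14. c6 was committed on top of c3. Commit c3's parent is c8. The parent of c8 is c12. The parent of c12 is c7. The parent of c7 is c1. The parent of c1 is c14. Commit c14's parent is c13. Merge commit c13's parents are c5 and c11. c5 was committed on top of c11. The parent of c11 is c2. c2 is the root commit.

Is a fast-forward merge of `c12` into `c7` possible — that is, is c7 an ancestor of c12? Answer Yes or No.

A fast-forward from c7 to c12 is possible iff c7 is an ancestor of c12.
Ancestors of c12: {c1, c11, c12, c13, c14, c2, c5, c7}.
c7 is among them, so fast-forward is possible.

Yes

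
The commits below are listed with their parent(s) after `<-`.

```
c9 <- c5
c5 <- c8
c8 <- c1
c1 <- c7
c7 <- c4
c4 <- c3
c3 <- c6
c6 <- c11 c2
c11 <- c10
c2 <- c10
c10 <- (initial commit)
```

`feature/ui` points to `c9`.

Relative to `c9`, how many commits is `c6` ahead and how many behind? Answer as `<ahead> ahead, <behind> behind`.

0 ahead, 7 behind

Reachable from c6: {c10, c11, c2, c6}.
Reachable from c9: {c1, c10, c11, c2, c3, c4, c5, c6, c7, c8, c9}.
Only in c6's history (ahead): {} — 0.
Only in c9's history (behind): {c1, c3, c4, c5, c7, c8, c9} — 7.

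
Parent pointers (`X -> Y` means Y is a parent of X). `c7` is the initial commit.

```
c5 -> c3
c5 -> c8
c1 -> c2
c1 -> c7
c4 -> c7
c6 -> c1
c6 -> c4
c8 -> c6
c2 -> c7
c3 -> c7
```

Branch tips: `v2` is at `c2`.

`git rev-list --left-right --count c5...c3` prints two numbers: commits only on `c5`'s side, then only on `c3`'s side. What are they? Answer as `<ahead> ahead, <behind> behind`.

Reachable from c5: {c1, c2, c3, c4, c5, c6, c7, c8}.
Reachable from c3: {c3, c7}.
Only in c5's history (ahead): {c1, c2, c4, c5, c6, c8} — 6.
Only in c3's history (behind): {} — 0.

6 ahead, 0 behind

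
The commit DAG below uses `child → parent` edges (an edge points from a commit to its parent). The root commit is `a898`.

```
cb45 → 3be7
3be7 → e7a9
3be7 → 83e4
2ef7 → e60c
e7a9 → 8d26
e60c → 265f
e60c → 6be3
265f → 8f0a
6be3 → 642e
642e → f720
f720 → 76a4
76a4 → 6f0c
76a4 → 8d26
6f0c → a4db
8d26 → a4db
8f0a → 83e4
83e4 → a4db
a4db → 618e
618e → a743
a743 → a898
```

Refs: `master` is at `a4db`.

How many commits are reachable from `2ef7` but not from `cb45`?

9

Reachable from 2ef7: {265f, 2ef7, 618e, 642e, 6be3, 6f0c, 76a4, 83e4, 8d26, 8f0a, a4db, a743, a898, e60c, f720}.
Reachable from cb45: {3be7, 618e, 83e4, 8d26, a4db, a743, a898, cb45, e7a9}.
In 2ef7's history but not cb45's: {265f, 2ef7, 642e, 6be3, 6f0c, 76a4, 8f0a, e60c, f720} — 9 commits.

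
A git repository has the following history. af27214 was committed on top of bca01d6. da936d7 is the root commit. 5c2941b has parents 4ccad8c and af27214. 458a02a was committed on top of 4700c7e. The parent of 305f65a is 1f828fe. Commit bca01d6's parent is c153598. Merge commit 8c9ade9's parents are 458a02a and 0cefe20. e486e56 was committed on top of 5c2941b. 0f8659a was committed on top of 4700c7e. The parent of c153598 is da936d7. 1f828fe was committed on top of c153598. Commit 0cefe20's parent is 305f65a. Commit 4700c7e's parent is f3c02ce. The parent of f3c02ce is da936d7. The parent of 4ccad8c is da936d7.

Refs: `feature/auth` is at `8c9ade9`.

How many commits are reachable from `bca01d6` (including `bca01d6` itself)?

Walking parent pointers from bca01d6: reachable set = {bca01d6, c153598, da936d7}.
That is 3 commits.

3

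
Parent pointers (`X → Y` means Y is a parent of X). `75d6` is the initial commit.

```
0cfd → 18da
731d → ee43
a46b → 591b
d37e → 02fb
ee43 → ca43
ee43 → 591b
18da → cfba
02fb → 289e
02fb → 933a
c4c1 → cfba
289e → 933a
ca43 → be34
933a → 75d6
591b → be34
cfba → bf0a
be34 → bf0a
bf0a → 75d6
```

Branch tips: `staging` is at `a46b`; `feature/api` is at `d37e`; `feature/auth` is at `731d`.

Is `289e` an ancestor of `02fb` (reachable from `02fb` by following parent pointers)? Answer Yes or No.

Ancestors of 02fb (commits reachable by following parents): {02fb, 289e, 75d6, 933a}.
289e is in that set, so it is an ancestor of 02fb.

Yes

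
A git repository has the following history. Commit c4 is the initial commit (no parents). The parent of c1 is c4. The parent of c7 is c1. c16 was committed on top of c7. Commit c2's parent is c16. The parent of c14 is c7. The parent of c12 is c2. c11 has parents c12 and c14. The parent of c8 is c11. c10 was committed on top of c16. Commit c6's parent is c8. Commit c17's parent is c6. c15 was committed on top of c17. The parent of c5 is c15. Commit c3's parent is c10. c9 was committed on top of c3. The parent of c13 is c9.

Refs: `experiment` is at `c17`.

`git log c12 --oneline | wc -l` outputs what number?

6

Walking parent pointers from c12: reachable set = {c1, c12, c16, c2, c4, c7}.
That is 6 commits.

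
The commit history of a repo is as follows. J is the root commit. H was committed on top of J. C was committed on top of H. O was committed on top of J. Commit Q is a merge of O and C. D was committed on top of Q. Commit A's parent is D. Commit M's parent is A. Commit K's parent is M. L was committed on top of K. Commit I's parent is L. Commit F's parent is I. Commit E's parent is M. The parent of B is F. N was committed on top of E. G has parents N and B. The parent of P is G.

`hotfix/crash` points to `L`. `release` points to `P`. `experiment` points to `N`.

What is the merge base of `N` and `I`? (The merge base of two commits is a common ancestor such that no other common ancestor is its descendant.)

M

Ancestors of N: {A, C, D, E, H, J, M, N, O, Q}.
Ancestors of I: {A, C, D, H, I, J, K, L, M, O, Q}.
Common ancestors: {A, C, D, H, J, M, O, Q}.
Among these, M is not an ancestor of any other common ancestor — it is the merge base.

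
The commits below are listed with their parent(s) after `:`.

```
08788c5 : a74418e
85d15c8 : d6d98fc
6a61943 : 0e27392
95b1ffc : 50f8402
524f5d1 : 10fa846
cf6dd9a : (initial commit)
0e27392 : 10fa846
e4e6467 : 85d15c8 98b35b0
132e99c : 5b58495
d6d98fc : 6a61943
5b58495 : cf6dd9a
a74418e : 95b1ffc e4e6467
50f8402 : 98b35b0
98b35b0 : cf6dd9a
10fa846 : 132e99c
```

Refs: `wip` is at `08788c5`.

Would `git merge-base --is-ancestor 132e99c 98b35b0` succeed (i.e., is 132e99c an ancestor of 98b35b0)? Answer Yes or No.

Ancestors of 98b35b0: {98b35b0, cf6dd9a}.
132e99c is not in that set, so it is not an ancestor of 98b35b0.

No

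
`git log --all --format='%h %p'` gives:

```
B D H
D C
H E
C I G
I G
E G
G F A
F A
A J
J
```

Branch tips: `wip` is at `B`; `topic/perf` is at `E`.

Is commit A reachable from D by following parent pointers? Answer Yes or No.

Yes

Ancestors of D (commits reachable by following parents): {A, C, D, F, G, I, J}.
A is in that set, so it is an ancestor of D.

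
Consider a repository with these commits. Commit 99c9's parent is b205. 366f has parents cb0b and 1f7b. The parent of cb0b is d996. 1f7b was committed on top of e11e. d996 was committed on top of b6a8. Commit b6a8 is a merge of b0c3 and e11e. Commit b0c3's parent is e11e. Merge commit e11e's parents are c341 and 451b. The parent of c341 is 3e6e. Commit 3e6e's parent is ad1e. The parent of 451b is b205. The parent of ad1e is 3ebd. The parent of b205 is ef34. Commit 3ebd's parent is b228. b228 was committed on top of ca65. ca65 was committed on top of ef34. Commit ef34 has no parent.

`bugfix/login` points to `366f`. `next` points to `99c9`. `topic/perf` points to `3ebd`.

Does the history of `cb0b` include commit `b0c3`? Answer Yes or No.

Yes

Ancestors of cb0b (commits reachable by following parents): {3e6e, 3ebd, 451b, ad1e, b0c3, b205, b228, b6a8, c341, ca65, cb0b, d996, e11e, ef34}.
b0c3 is in that set, so it is an ancestor of cb0b.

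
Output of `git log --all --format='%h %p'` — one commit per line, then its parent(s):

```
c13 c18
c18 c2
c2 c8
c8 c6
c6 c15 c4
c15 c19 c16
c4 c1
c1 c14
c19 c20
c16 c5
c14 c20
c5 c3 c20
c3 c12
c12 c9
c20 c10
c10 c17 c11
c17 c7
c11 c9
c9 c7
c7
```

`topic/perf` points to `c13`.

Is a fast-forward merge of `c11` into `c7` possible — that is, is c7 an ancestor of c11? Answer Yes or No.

Yes

A fast-forward from c7 to c11 is possible iff c7 is an ancestor of c11.
Ancestors of c11: {c11, c7, c9}.
c7 is among them, so fast-forward is possible.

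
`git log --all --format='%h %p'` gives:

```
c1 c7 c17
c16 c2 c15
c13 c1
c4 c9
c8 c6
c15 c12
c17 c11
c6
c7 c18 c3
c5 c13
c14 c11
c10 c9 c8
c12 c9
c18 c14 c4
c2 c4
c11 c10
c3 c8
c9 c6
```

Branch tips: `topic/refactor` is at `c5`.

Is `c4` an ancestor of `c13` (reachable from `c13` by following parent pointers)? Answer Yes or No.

Yes

Ancestors of c13 (commits reachable by following parents): {c1, c10, c11, c13, c14, c17, c18, c3, c4, c6, c7, c8, c9}.
c4 is in that set, so it is an ancestor of c13.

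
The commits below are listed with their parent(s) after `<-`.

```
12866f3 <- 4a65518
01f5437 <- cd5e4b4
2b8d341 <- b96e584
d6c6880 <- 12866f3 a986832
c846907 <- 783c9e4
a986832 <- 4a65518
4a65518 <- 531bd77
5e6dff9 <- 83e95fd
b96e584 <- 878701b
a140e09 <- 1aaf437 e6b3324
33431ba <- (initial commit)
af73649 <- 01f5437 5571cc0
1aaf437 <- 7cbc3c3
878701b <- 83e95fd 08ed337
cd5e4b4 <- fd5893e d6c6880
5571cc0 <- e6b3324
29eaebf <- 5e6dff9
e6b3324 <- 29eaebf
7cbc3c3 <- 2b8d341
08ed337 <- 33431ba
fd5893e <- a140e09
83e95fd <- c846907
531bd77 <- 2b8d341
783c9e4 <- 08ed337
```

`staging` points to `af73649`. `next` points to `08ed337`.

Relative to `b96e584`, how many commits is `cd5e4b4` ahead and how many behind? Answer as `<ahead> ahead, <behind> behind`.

14 ahead, 0 behind

Reachable from cd5e4b4: {08ed337, 12866f3, 1aaf437, 29eaebf, 2b8d341, 33431ba, 4a65518, 531bd77, 5e6dff9, 783c9e4, 7cbc3c3, 83e95fd, 878701b, a140e09, a986832, b96e584, c846907, cd5e4b4, d6c6880, e6b3324, fd5893e}.
Reachable from b96e584: {08ed337, 33431ba, 783c9e4, 83e95fd, 878701b, b96e584, c846907}.
Only in cd5e4b4's history (ahead): {12866f3, 1aaf437, 29eaebf, 2b8d341, 4a65518, 531bd77, 5e6dff9, 7cbc3c3, a140e09, a986832, cd5e4b4, d6c6880, e6b3324, fd5893e} — 14.
Only in b96e584's history (behind): {} — 0.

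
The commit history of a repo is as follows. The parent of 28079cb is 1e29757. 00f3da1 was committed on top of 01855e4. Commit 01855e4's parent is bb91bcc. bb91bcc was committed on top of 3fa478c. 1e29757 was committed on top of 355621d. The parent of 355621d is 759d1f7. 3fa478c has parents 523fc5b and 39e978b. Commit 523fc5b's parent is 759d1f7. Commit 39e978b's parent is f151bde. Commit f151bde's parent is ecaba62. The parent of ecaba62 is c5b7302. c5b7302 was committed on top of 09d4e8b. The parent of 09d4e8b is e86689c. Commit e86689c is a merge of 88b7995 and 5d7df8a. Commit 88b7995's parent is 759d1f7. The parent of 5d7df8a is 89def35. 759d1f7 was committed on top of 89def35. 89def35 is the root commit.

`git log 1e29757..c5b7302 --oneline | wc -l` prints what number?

5

Reachable from c5b7302: {09d4e8b, 5d7df8a, 759d1f7, 88b7995, 89def35, c5b7302, e86689c}.
Reachable from 1e29757: {1e29757, 355621d, 759d1f7, 89def35}.
In c5b7302's history but not 1e29757's: {09d4e8b, 5d7df8a, 88b7995, c5b7302, e86689c} — 5 commits.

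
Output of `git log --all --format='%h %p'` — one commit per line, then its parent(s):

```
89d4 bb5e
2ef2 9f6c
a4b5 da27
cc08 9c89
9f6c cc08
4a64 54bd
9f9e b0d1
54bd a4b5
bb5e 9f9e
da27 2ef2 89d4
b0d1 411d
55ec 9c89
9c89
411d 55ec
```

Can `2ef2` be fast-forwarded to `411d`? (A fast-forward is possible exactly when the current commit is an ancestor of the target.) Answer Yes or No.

A fast-forward from 2ef2 to 411d is possible iff 2ef2 is an ancestor of 411d.
Ancestors of 411d: {411d, 55ec, 9c89}.
2ef2 is not among them, so fast-forward is not possible.

No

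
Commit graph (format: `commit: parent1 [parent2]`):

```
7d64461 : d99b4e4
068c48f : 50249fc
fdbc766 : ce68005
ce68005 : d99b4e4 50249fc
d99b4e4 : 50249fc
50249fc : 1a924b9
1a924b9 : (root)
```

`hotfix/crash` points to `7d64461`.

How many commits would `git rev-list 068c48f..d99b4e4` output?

1

Reachable from d99b4e4: {1a924b9, 50249fc, d99b4e4}.
Reachable from 068c48f: {068c48f, 1a924b9, 50249fc}.
In d99b4e4's history but not 068c48f's: {d99b4e4} — 1 commit.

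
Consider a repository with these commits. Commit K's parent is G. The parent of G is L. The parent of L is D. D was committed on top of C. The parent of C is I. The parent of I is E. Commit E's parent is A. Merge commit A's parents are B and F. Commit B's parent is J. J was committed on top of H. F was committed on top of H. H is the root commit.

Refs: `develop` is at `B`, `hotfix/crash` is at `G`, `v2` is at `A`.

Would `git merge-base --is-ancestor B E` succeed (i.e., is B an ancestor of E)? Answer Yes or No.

Yes

Ancestors of E (commits reachable by following parents): {A, B, E, F, H, J}.
B is in that set, so it is an ancestor of E.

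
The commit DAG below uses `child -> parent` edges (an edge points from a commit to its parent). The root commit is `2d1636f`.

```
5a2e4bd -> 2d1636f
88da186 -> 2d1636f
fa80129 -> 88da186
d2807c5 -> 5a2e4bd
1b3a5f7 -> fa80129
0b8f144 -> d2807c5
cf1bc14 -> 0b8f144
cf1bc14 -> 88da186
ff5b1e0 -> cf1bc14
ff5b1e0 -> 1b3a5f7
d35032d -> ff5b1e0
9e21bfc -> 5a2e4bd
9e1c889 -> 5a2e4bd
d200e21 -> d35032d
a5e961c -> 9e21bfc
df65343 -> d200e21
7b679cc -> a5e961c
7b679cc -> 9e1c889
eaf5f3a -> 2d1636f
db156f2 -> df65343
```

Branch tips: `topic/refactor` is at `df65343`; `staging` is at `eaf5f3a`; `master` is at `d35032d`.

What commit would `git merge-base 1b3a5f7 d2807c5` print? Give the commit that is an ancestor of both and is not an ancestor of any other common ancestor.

2d1636f

Ancestors of 1b3a5f7: {1b3a5f7, 2d1636f, 88da186, fa80129}.
Ancestors of d2807c5: {2d1636f, 5a2e4bd, d2807c5}.
Common ancestors: {2d1636f}.
The only common ancestor is 2d1636f, so it is the merge base.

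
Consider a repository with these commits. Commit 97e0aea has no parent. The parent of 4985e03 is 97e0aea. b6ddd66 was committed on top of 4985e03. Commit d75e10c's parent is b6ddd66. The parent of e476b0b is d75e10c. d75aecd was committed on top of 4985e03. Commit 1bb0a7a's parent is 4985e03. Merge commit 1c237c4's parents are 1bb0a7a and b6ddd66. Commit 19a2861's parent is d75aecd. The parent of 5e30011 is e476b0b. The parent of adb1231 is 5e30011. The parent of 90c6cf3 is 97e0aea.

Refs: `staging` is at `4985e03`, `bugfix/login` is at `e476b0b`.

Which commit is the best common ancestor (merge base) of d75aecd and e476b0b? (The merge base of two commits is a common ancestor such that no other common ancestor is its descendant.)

Ancestors of d75aecd: {4985e03, 97e0aea, d75aecd}.
Ancestors of e476b0b: {4985e03, 97e0aea, b6ddd66, d75e10c, e476b0b}.
Common ancestors: {4985e03, 97e0aea}.
Among these, 4985e03 is not an ancestor of any other common ancestor — it is the merge base.

4985e03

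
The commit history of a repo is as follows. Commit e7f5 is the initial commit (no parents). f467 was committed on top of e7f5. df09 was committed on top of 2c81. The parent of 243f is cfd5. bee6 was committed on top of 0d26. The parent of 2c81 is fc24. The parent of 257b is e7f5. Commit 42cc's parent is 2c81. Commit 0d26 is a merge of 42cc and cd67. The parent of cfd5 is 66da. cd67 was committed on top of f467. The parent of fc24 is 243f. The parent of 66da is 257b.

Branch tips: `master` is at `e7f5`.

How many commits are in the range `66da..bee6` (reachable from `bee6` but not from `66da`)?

9

Reachable from bee6: {0d26, 243f, 257b, 2c81, 42cc, 66da, bee6, cd67, cfd5, e7f5, f467, fc24}.
Reachable from 66da: {257b, 66da, e7f5}.
In bee6's history but not 66da's: {0d26, 243f, 2c81, 42cc, bee6, cd67, cfd5, f467, fc24} — 9 commits.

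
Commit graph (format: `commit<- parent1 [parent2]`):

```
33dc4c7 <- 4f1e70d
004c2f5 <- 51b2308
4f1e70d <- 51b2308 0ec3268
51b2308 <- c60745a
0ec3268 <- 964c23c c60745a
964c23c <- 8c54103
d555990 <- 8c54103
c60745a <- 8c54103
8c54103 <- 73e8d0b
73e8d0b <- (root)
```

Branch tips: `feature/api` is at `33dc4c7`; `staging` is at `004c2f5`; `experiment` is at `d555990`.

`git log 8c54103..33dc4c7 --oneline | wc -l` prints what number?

Reachable from 33dc4c7: {0ec3268, 33dc4c7, 4f1e70d, 51b2308, 73e8d0b, 8c54103, 964c23c, c60745a}.
Reachable from 8c54103: {73e8d0b, 8c54103}.
In 33dc4c7's history but not 8c54103's: {0ec3268, 33dc4c7, 4f1e70d, 51b2308, 964c23c, c60745a} — 6 commits.

6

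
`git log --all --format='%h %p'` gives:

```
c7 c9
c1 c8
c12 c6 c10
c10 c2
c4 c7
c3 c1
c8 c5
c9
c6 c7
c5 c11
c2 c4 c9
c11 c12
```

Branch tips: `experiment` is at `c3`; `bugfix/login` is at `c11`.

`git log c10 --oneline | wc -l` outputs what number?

Walking parent pointers from c10: reachable set = {c10, c2, c4, c7, c9}.
That is 5 commits.

5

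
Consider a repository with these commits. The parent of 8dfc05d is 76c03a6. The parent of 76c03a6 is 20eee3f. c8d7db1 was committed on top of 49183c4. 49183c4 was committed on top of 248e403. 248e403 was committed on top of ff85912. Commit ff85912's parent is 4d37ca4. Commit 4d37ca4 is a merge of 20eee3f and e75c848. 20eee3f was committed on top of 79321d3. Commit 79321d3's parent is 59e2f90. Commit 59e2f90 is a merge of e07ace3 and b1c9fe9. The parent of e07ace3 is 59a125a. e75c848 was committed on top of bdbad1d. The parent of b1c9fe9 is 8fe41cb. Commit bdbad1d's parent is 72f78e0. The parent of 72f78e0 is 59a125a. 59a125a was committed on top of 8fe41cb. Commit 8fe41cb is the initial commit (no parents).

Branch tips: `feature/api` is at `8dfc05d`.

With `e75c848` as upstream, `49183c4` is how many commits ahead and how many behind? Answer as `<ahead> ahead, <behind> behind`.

Reachable from 49183c4: {20eee3f, 248e403, 49183c4, 4d37ca4, 59a125a, 59e2f90, 72f78e0, 79321d3, 8fe41cb, b1c9fe9, bdbad1d, e07ace3, e75c848, ff85912}.
Reachable from e75c848: {59a125a, 72f78e0, 8fe41cb, bdbad1d, e75c848}.
Only in 49183c4's history (ahead): {20eee3f, 248e403, 49183c4, 4d37ca4, 59e2f90, 79321d3, b1c9fe9, e07ace3, ff85912} — 9.
Only in e75c848's history (behind): {} — 0.

9 ahead, 0 behind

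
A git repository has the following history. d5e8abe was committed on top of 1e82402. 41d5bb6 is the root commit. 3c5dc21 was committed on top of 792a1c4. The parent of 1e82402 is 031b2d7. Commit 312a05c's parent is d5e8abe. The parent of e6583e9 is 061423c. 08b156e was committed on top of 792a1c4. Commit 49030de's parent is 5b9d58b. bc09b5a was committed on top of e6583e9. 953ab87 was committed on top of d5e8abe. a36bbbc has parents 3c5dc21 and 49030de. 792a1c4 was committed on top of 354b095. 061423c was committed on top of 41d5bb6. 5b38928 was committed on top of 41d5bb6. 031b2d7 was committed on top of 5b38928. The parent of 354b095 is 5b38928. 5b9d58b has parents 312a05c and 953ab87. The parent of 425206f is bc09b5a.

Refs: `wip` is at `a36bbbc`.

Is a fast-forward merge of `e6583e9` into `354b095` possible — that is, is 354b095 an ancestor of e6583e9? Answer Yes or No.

A fast-forward from 354b095 to e6583e9 is possible iff 354b095 is an ancestor of e6583e9.
Ancestors of e6583e9: {061423c, 41d5bb6, e6583e9}.
354b095 is not among them, so fast-forward is not possible.

No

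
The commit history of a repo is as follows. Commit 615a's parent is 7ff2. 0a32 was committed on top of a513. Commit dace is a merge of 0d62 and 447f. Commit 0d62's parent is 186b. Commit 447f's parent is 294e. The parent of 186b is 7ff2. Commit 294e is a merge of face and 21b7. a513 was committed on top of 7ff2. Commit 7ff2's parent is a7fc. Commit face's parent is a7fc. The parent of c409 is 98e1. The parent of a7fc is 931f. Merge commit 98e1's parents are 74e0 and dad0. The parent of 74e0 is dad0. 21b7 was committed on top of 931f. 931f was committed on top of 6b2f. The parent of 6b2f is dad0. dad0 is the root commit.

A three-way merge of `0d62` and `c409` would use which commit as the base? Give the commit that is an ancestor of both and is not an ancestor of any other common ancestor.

Ancestors of 0d62: {0d62, 186b, 6b2f, 7ff2, 931f, a7fc, dad0}.
Ancestors of c409: {74e0, 98e1, c409, dad0}.
Common ancestors: {dad0}.
The only common ancestor is dad0, so it is the merge base.

dad0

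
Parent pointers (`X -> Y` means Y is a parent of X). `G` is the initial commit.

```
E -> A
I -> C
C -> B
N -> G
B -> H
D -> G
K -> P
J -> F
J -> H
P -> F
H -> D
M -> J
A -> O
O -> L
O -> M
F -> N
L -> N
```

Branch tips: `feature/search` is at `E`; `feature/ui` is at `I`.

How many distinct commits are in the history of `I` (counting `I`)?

Walking parent pointers from I: reachable set = {B, C, D, G, H, I}.
That is 6 commits.

6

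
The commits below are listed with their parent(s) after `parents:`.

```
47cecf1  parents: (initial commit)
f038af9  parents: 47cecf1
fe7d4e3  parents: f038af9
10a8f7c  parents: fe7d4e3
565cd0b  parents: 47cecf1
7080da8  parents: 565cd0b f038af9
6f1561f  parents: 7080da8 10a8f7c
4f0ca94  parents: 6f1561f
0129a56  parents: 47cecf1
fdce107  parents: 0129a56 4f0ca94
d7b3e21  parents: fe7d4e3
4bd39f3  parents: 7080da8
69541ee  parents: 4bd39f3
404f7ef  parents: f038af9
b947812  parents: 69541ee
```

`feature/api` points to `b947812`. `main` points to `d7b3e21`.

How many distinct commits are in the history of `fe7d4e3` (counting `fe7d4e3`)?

3

Walking parent pointers from fe7d4e3: reachable set = {47cecf1, f038af9, fe7d4e3}.
That is 3 commits.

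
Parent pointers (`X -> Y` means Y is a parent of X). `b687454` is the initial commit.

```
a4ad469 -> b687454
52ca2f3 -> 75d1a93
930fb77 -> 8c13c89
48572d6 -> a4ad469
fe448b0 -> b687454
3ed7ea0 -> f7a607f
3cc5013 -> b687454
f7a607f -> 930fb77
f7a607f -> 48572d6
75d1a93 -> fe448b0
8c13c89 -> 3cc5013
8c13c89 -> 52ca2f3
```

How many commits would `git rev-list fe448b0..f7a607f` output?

8

Reachable from f7a607f: {3cc5013, 48572d6, 52ca2f3, 75d1a93, 8c13c89, 930fb77, a4ad469, b687454, f7a607f, fe448b0}.
Reachable from fe448b0: {b687454, fe448b0}.
In f7a607f's history but not fe448b0's: {3cc5013, 48572d6, 52ca2f3, 75d1a93, 8c13c89, 930fb77, a4ad469, f7a607f} — 8 commits.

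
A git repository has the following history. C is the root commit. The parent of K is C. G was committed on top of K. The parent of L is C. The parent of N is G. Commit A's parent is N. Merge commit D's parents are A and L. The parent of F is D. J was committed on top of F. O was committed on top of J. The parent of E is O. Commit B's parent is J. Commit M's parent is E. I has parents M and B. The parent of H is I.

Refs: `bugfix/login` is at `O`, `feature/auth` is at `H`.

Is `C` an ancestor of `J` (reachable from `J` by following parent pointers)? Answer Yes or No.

Yes

Ancestors of J (commits reachable by following parents): {A, C, D, F, G, J, K, L, N}.
C is in that set, so it is an ancestor of J.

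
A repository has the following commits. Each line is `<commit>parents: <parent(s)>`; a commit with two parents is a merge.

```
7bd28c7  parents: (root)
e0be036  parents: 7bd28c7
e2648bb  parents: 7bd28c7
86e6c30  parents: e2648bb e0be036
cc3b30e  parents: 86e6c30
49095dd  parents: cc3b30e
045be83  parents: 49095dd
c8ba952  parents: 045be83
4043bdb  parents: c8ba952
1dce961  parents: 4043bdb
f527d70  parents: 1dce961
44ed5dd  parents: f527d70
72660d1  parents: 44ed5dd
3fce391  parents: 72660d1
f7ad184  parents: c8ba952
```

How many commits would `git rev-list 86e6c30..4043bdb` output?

Reachable from 4043bdb: {045be83, 4043bdb, 49095dd, 7bd28c7, 86e6c30, c8ba952, cc3b30e, e0be036, e2648bb}.
Reachable from 86e6c30: {7bd28c7, 86e6c30, e0be036, e2648bb}.
In 4043bdb's history but not 86e6c30's: {045be83, 4043bdb, 49095dd, c8ba952, cc3b30e} — 5 commits.

5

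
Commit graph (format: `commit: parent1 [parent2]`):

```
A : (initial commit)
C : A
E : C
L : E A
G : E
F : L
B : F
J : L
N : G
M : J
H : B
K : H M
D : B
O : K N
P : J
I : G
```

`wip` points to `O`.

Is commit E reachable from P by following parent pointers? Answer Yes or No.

Ancestors of P (commits reachable by following parents): {A, C, E, J, L, P}.
E is in that set, so it is an ancestor of P.

Yes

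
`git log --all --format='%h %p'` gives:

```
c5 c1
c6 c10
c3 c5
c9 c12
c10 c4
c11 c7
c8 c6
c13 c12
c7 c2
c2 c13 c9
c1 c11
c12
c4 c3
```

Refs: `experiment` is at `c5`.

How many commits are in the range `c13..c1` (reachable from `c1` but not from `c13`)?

Reachable from c1: {c1, c11, c12, c13, c2, c7, c9}.
Reachable from c13: {c12, c13}.
In c1's history but not c13's: {c1, c11, c2, c7, c9} — 5 commits.

5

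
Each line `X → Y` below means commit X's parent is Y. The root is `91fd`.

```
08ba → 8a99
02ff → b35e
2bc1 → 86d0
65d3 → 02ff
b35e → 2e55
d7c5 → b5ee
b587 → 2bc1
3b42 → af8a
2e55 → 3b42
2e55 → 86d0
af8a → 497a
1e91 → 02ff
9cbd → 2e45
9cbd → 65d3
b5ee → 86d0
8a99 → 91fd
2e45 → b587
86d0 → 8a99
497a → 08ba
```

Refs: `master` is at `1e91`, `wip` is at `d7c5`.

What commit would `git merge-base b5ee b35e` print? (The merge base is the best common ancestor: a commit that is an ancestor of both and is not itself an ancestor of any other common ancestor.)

Ancestors of b5ee: {86d0, 8a99, 91fd, b5ee}.
Ancestors of b35e: {08ba, 2e55, 3b42, 497a, 86d0, 8a99, 91fd, af8a, b35e}.
Common ancestors: {86d0, 8a99, 91fd}.
Among these, 86d0 is not an ancestor of any other common ancestor — it is the merge base.

86d0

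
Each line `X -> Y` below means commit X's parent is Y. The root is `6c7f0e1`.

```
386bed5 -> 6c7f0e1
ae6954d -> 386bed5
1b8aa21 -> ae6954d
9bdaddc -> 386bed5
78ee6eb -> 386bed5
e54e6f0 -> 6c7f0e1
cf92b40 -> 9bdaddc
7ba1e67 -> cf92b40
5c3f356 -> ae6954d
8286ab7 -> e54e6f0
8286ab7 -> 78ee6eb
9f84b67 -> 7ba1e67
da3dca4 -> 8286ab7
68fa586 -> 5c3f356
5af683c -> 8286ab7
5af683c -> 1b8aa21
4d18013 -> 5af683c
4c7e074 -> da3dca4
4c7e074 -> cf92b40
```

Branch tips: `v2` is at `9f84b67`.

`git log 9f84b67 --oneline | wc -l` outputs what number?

6

Walking parent pointers from 9f84b67: reachable set = {386bed5, 6c7f0e1, 7ba1e67, 9bdaddc, 9f84b67, cf92b40}.
That is 6 commits.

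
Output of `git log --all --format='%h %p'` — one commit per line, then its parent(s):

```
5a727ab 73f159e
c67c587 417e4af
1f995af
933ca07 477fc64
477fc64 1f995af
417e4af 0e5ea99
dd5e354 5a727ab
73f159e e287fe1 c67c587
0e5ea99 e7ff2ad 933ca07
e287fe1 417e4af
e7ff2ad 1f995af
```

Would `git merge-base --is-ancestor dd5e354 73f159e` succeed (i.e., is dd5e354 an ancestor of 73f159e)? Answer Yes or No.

No

Ancestors of 73f159e: {0e5ea99, 1f995af, 417e4af, 477fc64, 73f159e, 933ca07, c67c587, e287fe1, e7ff2ad}.
dd5e354 is not in that set, so it is not an ancestor of 73f159e.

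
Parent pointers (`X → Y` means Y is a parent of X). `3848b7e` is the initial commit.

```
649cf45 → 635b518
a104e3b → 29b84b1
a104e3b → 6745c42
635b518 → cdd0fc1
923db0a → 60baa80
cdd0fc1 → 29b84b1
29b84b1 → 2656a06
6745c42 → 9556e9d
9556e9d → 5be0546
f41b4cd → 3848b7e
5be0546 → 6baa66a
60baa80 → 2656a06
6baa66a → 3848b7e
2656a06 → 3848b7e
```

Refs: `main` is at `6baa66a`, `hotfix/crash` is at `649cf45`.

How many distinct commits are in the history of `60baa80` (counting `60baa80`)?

3

Walking parent pointers from 60baa80: reachable set = {2656a06, 3848b7e, 60baa80}.
That is 3 commits.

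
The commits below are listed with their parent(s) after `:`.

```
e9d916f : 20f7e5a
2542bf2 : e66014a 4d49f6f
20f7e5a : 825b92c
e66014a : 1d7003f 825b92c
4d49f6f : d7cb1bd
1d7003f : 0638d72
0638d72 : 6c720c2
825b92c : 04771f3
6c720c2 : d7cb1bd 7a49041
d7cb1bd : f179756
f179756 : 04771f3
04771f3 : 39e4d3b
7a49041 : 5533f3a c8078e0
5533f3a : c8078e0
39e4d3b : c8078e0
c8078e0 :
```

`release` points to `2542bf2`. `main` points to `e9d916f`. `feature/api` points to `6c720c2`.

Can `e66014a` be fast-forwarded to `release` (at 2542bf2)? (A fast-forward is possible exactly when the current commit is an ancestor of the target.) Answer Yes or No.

A fast-forward from e66014a to 2542bf2 is possible iff e66014a is an ancestor of 2542bf2.
Ancestors of 2542bf2: {04771f3, 0638d72, 1d7003f, 2542bf2, 39e4d3b, 4d49f6f, 5533f3a, 6c720c2, 7a49041, 825b92c, c8078e0, d7cb1bd, e66014a, f179756}.
e66014a is among them, so fast-forward is possible.

Yes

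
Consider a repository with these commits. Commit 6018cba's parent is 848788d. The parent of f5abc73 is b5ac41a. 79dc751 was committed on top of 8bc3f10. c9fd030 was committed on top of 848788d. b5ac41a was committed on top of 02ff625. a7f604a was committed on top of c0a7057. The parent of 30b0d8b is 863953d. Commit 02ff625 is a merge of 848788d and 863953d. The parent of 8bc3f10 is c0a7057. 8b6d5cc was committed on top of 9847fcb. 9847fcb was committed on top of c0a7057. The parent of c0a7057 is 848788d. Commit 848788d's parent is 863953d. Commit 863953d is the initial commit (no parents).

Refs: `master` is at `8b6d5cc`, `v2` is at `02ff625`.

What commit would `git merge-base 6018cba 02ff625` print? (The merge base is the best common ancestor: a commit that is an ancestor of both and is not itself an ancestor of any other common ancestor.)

Ancestors of 6018cba: {6018cba, 848788d, 863953d}.
Ancestors of 02ff625: {02ff625, 848788d, 863953d}.
Common ancestors: {848788d, 863953d}.
Among these, 848788d is not an ancestor of any other common ancestor — it is the merge base.

848788d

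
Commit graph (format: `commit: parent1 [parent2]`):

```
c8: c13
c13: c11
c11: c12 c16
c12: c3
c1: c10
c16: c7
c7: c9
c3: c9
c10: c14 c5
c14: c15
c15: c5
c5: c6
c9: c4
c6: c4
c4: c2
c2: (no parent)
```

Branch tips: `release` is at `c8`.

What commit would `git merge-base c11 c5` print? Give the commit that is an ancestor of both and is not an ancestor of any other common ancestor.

c4

Ancestors of c11: {c11, c12, c16, c2, c3, c4, c7, c9}.
Ancestors of c5: {c2, c4, c5, c6}.
Common ancestors: {c2, c4}.
Among these, c4 is not an ancestor of any other common ancestor — it is the merge base.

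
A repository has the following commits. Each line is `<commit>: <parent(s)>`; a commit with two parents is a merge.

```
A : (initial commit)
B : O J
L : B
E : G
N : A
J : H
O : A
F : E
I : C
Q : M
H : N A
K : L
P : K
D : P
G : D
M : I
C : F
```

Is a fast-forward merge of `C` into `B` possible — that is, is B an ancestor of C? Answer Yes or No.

Yes

A fast-forward from B to C is possible iff B is an ancestor of C.
Ancestors of C: {A, B, C, D, E, F, G, H, J, K, L, N, O, P}.
B is among them, so fast-forward is possible.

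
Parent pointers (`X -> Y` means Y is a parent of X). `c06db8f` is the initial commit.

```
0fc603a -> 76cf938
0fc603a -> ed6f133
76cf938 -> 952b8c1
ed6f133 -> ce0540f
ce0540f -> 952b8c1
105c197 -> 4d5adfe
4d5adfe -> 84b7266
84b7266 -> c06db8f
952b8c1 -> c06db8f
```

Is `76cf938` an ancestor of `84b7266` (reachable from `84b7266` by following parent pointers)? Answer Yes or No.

Ancestors of 84b7266: {84b7266, c06db8f}.
76cf938 is not in that set, so it is not an ancestor of 84b7266.

No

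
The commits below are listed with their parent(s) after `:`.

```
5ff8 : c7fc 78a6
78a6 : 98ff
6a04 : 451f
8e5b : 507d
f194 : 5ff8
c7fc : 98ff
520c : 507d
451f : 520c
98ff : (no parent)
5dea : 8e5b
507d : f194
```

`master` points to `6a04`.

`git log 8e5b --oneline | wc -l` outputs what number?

Walking parent pointers from 8e5b: reachable set = {507d, 5ff8, 78a6, 8e5b, 98ff, c7fc, f194}.
That is 7 commits.

7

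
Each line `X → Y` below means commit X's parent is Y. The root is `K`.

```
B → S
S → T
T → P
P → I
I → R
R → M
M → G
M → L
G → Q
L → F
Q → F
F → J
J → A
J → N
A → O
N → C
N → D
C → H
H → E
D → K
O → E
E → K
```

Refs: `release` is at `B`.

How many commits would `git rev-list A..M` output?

10

Reachable from M: {A, C, D, E, F, G, H, J, K, L, M, N, O, Q}.
Reachable from A: {A, E, K, O}.
In M's history but not A's: {C, D, F, G, H, J, L, M, N, Q} — 10 commits.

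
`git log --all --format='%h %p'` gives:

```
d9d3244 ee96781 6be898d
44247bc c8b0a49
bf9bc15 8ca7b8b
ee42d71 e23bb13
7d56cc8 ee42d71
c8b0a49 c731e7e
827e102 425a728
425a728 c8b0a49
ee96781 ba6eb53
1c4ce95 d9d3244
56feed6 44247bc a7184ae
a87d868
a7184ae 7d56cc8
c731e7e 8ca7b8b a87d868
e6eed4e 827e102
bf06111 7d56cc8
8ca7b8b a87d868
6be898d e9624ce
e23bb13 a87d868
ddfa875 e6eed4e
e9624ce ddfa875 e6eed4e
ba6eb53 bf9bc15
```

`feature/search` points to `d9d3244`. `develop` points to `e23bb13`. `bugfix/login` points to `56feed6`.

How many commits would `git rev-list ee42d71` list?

Walking parent pointers from ee42d71: reachable set = {a87d868, e23bb13, ee42d71}.
That is 3 commits.

3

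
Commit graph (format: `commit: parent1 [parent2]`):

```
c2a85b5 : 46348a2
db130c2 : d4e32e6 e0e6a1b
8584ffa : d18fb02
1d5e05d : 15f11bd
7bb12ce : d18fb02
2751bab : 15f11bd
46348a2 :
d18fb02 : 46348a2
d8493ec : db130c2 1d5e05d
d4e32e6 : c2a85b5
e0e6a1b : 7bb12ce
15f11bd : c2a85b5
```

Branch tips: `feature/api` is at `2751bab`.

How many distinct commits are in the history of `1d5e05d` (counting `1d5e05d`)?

Walking parent pointers from 1d5e05d: reachable set = {15f11bd, 1d5e05d, 46348a2, c2a85b5}.
That is 4 commits.

4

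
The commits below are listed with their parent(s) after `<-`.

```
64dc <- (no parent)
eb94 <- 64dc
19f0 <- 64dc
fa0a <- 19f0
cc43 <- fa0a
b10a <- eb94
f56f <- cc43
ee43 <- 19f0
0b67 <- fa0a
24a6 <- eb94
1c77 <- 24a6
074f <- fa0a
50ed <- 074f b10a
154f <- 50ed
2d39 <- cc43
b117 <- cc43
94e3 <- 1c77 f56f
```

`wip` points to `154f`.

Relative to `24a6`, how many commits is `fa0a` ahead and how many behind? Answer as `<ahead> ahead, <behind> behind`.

2 ahead, 2 behind

Reachable from fa0a: {19f0, 64dc, fa0a}.
Reachable from 24a6: {24a6, 64dc, eb94}.
Only in fa0a's history (ahead): {19f0, fa0a} — 2.
Only in 24a6's history (behind): {24a6, eb94} — 2.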